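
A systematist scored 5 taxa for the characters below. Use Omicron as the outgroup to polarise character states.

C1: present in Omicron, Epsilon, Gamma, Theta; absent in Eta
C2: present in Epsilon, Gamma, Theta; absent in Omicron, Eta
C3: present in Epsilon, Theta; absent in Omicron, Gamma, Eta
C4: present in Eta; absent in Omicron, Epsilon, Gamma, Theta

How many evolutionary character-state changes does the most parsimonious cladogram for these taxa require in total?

Character polarity is set by the outgroup: the derived state is whichever differs from the outgroup's state, so for C1 the derived state is 'absent', and for the remaining characters it is 'present'.
C1 (derived state 'absent') is unique to Eta (autapomorphy; uninformative for grouping).
Only Epsilon, Gamma, and Theta show the derived state 'present' for C2, supporting them as a clade.
C3: derived state 'present' in Epsilon and Theta only — synapomorphy for {Epsilon, Theta}.
C4: derived state 'present' in Eta only — an autapomorphy, so it tells us nothing about relationships among taxa.
Most parsimonious ingroup topology: (((Epsilon,Theta),Gamma),Eta).
Changes per character on this tree: C1: 1; C2: 1; C3: 1; C4: 1.
Total = 4.

4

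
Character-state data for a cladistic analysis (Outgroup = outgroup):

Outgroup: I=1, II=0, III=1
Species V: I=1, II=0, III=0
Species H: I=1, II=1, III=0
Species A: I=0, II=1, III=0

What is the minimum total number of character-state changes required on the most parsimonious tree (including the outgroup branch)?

Character polarity is set by the outgroup: the derived state is whichever differs from the outgroup's state, so for I, III the derived state is '0', and for the remaining characters it is '1'.
I: derived state '0' in Species A only — an autapomorphy, so it tells us nothing about relationships among taxa.
II (derived state '1') is shared by Species A and Species H — a synapomorphy uniting that clade.
III (derived state '0') is shared by all ingroup taxa — unites the whole ingroup.
Most parsimonious ingroup topology: (Species V,(Species H,Species A)).
Changes per character on this tree: I: 1; II: 1; III: 1.
Total = 3.

3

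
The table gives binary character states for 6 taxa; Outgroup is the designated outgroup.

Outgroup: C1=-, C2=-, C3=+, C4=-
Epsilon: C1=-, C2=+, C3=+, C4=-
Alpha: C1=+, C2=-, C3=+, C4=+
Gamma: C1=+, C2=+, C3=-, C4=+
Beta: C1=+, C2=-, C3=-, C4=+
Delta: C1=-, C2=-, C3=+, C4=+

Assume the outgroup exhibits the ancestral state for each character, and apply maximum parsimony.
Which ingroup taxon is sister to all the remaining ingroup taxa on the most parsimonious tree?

Epsilon

Character polarity is set by the outgroup: the derived state is whichever differs from the outgroup's state, so for C3 the derived state is '-', and for the remaining characters it is '+'.
C1 (derived state '+') is shared by Alpha, Beta, and Gamma — a synapomorphy uniting that clade.
C2 groups Epsilon and Gamma, which is incompatible with the clades supported by the remaining characters; treating it as convergent (homoplasy) costs fewer steps than any alternative tree.
C3: derived state '-' in Beta and Gamma only — synapomorphy for {Beta, Gamma}.
Only Alpha, Beta, Delta, and Gamma show the derived state '+' for C4, supporting them as a clade.
Most parsimonious ingroup topology: (Epsilon,((Alpha,(Gamma,Beta)),Delta)).
Epsilon is sister to the clade containing all other ingroup taxa, so it is the earliest-diverging (most basal) ingroup lineage.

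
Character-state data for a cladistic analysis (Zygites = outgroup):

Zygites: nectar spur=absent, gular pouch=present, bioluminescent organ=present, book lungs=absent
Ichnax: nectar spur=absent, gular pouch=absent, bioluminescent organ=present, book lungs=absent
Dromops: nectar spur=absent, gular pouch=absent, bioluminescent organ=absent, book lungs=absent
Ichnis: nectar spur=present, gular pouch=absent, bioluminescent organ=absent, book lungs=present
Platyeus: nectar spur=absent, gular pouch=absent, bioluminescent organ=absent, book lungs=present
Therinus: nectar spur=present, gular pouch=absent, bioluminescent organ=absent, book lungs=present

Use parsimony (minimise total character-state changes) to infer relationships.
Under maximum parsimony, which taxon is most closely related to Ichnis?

Character polarity is set by the outgroup: the derived state is whichever differs from the outgroup's state, so for gular pouch, bioluminescent organ the derived state is 'absent', and for the remaining characters it is 'present'.
Only Ichnis and Therinus show the derived state 'present' for nectar spur, supporting them as a clade.
gular pouch (derived state 'absent') is shared by all ingroup taxa — unites the whole ingroup.
bioluminescent organ: derived state 'absent' in Dromops, Ichnis, Platyeus, and Therinus only — synapomorphy for {Dromops, Ichnis, Platyeus, Therinus}.
Only Ichnis, Platyeus, and Therinus show the derived state 'present' for book lungs, supporting them as a clade.
Most parsimonious ingroup topology: (Ichnax,(Dromops,((Ichnis,Therinus),Platyeus))).
Ichnis and Therinus form a cherry on this tree, so they are sister taxa.

Therinus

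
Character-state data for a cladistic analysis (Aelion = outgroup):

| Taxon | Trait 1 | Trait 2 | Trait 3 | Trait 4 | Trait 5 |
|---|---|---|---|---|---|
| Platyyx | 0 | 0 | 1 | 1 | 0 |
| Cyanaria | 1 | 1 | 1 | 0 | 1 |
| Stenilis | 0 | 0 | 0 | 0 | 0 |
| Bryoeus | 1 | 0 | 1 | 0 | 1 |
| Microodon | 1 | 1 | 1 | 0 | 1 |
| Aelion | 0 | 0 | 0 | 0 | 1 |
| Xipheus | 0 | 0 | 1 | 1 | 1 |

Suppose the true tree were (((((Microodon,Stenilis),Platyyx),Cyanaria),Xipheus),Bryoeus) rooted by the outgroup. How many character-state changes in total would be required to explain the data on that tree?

11

Map each character onto (((((Microodon,Stenilis),Platyyx),Cyanaria),Xipheus),Bryoeus) (rooted by Aelion) and count the minimum state changes it requires (Fitch parsimony):
Trait 1: 3; Trait 2: 2; Trait 3: 2; Trait 4: 2; Trait 5: 2.
Total tree length = 11.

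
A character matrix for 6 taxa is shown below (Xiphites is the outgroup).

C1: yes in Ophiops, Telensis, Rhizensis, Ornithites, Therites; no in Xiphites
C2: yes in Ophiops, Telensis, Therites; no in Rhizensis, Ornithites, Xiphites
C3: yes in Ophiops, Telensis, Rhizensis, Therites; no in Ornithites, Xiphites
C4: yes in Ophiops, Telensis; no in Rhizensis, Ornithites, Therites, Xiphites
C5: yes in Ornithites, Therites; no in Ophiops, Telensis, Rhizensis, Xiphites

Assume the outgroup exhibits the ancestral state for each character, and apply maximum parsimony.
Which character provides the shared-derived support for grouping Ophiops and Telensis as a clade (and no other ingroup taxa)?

C4

The outgroup has state 'no' for every character, so 'yes' is the derived state throughout.
All ingroup taxa share the derived state 'yes' for C1; it defines the ingroup but does not resolve relationships within it.
Only Ophiops, Telensis, and Therites show the derived state 'yes' for C2, supporting them as a clade.
C3 (derived state 'yes') is shared by Ophiops, Rhizensis, Telensis, and Therites — a synapomorphy uniting that clade.
C4 (derived state 'yes') is shared by Ophiops and Telensis — a synapomorphy uniting that clade.
C5 (state 'yes') occurs in Ornithites and Therites but conflicts with the nesting implied by the other characters — most parsimoniously interpreted as homoplasy.
Most parsimonious ingroup topology: ((((Ophiops,Telensis),Therites),Rhizensis),Ornithites).
The clade {Ophiops, Telensis} is supported by C4: its derived state 'yes' occurs in exactly those taxa and in no other taxon (including the outgroup).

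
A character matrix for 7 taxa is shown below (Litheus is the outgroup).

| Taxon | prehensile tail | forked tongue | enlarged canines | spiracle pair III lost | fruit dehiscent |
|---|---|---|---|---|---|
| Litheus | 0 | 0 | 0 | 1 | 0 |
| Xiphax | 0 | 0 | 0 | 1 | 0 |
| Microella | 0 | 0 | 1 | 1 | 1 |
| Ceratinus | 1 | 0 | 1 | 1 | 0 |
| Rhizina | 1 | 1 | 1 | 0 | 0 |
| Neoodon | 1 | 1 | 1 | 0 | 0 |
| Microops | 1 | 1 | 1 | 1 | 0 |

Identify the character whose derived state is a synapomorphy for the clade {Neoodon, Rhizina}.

Character polarity is set by the outgroup: the derived state is whichever differs from the outgroup's state, so for spiracle pair III lost the derived state is '0', and for the remaining characters it is '1'.
prehensile tail: derived state '1' in Ceratinus, Microops, Neoodon, and Rhizina only — synapomorphy for {Ceratinus, Microops, Neoodon, Rhizina}.
forked tongue: derived state '1' in Microops, Neoodon, and Rhizina only — synapomorphy for {Microops, Neoodon, Rhizina}.
enlarged canines: derived state '1' in Ceratinus, Microella, Microops, Neoodon, and Rhizina only — synapomorphy for {Ceratinus, Microella, Microops, Neoodon, Rhizina}.
spiracle pair III lost (derived state '0') is shared by Neoodon and Rhizina — a synapomorphy uniting that clade.
fruit dehiscent: derived state '1' in Microella only — an autapomorphy, so it tells us nothing about relationships among taxa.
Most parsimonious ingroup topology: (Xiphax,(Microella,(Ceratinus,((Rhizina,Neoodon),Microops)))).
The clade {Neoodon, Rhizina} is supported by spiracle pair III lost: its derived state '0' occurs in exactly those taxa and in no other taxon (including the outgroup).

spiracle pair III lost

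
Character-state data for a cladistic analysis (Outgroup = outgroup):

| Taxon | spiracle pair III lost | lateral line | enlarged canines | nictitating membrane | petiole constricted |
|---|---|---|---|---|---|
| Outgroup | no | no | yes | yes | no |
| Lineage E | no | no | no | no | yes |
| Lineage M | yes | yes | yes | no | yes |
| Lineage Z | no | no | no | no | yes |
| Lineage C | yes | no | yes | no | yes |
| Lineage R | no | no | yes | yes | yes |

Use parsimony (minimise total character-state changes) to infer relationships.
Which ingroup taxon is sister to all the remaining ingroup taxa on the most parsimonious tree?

Character polarity is set by the outgroup: the derived state is whichever differs from the outgroup's state, so for enlarged canines, nictitating membrane the derived state is 'no', and for the remaining characters it is 'yes'.
spiracle pair III lost: derived state 'yes' in Lineage C and Lineage M only — synapomorphy for {Lineage C, Lineage M}.
lateral line: derived state 'yes' in Lineage M only — an autapomorphy, so it tells us nothing about relationships among taxa.
Only Lineage E and Lineage Z show the derived state 'no' for enlarged canines, supporting them as a clade.
nictitating membrane (derived state 'no') is shared by Lineage C, Lineage E, Lineage M, and Lineage Z — a synapomorphy uniting that clade.
petiole constricted (derived state 'yes') is shared by all ingroup taxa — unites the whole ingroup.
Most parsimonious ingroup topology: (((Lineage E,Lineage Z),(Lineage M,Lineage C)),Lineage R).
Lineage R is sister to the clade containing all other ingroup taxa, so it is the earliest-diverging (most basal) ingroup lineage.

Lineage R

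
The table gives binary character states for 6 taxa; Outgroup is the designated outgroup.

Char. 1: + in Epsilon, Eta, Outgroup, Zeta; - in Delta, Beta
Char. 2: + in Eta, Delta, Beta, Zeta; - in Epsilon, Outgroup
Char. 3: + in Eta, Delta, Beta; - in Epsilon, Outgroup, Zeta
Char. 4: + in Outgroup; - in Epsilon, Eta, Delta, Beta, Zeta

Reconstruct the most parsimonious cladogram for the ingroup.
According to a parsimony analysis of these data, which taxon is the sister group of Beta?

Character polarity is set by the outgroup: the derived state is whichever differs from the outgroup's state, so for Char. 1, Char. 4 the derived state is '-', and for the remaining characters it is '+'.
Char. 1 (derived state '-') is shared by Beta and Delta — a synapomorphy uniting that clade.
Only Beta, Delta, Eta, and Zeta show the derived state '+' for Char. 2, supporting them as a clade.
Char. 3 (derived state '+') is shared by Beta, Delta, and Eta — a synapomorphy uniting that clade.
Char. 4 (derived state '-') is shared by all ingroup taxa — unites the whole ingroup.
Most parsimonious ingroup topology: ((((Beta,Delta),Eta),Zeta),Epsilon).
Beta and Delta form a cherry on this tree, so they are sister taxa.

Delta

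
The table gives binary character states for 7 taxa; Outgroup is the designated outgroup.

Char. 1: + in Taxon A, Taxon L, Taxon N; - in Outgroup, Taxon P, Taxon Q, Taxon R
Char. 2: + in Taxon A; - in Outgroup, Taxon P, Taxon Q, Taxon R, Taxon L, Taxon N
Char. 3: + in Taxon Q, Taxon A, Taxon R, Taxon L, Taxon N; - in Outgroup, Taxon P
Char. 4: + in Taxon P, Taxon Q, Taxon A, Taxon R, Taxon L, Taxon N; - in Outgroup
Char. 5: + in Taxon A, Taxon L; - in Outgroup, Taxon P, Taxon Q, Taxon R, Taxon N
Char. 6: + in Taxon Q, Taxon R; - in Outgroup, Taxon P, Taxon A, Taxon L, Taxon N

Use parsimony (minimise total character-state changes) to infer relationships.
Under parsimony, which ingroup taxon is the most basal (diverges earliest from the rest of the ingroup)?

The outgroup has state '-' for every character, so '+' is the derived state throughout.
Char. 1 (derived state '+') is shared by Taxon A, Taxon L, and Taxon N — a synapomorphy uniting that clade.
Char. 2: derived state '+' in Taxon A only — an autapomorphy, so it tells us nothing about relationships among taxa.
Only Taxon A, Taxon L, Taxon N, Taxon Q, and Taxon R show the derived state '+' for Char. 3, supporting them as a clade.
All ingroup taxa share the derived state '+' for Char. 4; it defines the ingroup but does not resolve relationships within it.
Only Taxon A and Taxon L show the derived state '+' for Char. 5, supporting them as a clade.
Char. 6: derived state '+' in Taxon Q and Taxon R only — synapomorphy for {Taxon Q, Taxon R}.
Most parsimonious ingroup topology: (Taxon P,((Taxon Q,Taxon R),((Taxon A,Taxon L),Taxon N))).
Taxon P is sister to the clade containing all other ingroup taxa, so it is the earliest-diverging (most basal) ingroup lineage.

Taxon P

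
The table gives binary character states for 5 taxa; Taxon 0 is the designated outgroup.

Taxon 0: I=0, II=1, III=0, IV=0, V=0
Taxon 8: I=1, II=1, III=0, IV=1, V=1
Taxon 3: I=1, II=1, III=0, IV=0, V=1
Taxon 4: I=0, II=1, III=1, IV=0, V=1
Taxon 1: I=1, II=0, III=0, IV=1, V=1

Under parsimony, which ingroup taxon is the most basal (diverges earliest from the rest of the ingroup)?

Taxon 4

Character polarity is set by the outgroup: the derived state is whichever differs from the outgroup's state, so for II the derived state is '0', and for the remaining characters it is '1'.
I: derived state '1' in Taxon 1, Taxon 3, and Taxon 8 only — synapomorphy for {Taxon 1, Taxon 3, Taxon 8}.
II (derived state '0') is unique to Taxon 1 (autapomorphy; uninformative for grouping).
III (derived state '1') is unique to Taxon 4 (autapomorphy; uninformative for grouping).
Only Taxon 1 and Taxon 8 show the derived state '1' for IV, supporting them as a clade.
All ingroup taxa share the derived state '1' for V; it defines the ingroup but does not resolve relationships within it.
Most parsimonious ingroup topology: (((Taxon 8,Taxon 1),Taxon 3),Taxon 4).
Taxon 4 is sister to the clade containing all other ingroup taxa, so it is the earliest-diverging (most basal) ingroup lineage.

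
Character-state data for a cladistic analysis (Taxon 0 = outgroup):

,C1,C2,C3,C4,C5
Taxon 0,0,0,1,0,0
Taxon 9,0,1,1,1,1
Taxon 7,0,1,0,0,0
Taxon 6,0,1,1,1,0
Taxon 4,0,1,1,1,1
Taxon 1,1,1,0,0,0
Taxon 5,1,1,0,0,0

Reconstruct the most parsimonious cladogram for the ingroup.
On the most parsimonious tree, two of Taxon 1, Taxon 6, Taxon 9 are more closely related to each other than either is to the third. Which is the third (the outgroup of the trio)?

Taxon 1

Character polarity is set by the outgroup: the derived state is whichever differs from the outgroup's state, so for C3 the derived state is '0', and for the remaining characters it is '1'.
C1: derived state '1' in Taxon 1 and Taxon 5 only — synapomorphy for {Taxon 1, Taxon 5}.
C2 (derived state '1') is shared by all ingroup taxa — unites the whole ingroup.
C3 (derived state '0') is shared by Taxon 1, Taxon 5, and Taxon 7 — a synapomorphy uniting that clade.
C4: derived state '1' in Taxon 4, Taxon 6, and Taxon 9 only — synapomorphy for {Taxon 4, Taxon 6, Taxon 9}.
C5: derived state '1' in Taxon 4 and Taxon 9 only — synapomorphy for {Taxon 4, Taxon 9}.
Most parsimonious ingroup topology: (((Taxon 9,Taxon 4),Taxon 6),(Taxon 7,(Taxon 1,Taxon 5))).
Taxon 9 and Taxon 6 share a more recent common ancestor with each other than either does with Taxon 1, so Taxon 1 is the least closely related of the three.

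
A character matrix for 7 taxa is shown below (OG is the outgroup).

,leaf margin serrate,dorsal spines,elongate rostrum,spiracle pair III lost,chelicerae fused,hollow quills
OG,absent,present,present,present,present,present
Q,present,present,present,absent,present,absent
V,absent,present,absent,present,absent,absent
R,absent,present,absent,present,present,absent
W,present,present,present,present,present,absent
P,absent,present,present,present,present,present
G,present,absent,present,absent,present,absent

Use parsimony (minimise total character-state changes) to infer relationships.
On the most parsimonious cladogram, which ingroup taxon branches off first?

Character polarity is set by the outgroup: the derived state is whichever differs from the outgroup's state, so for dorsal spines, elongate rostrum, spiracle pair III lost, chelicerae fused, hollow quills the derived state is 'absent', and for the remaining characters it is 'present'.
leaf margin serrate (derived state 'present') is shared by G, Q, and W — a synapomorphy uniting that clade.
dorsal spines (derived state 'absent') is unique to G (autapomorphy; uninformative for grouping).
elongate rostrum: derived state 'absent' in R and V only — synapomorphy for {R, V}.
spiracle pair III lost (derived state 'absent') is shared by G and Q — a synapomorphy uniting that clade.
chelicerae fused: derived state 'absent' in V only — an autapomorphy, so it tells us nothing about relationships among taxa.
hollow quills: derived state 'absent' in G, Q, R, V, and W only — synapomorphy for {G, Q, R, V, W}.
Most parsimonious ingroup topology: ((((Q,G),W),(V,R)),P).
P is sister to the clade containing all other ingroup taxa, so it is the earliest-diverging (most basal) ingroup lineage.

P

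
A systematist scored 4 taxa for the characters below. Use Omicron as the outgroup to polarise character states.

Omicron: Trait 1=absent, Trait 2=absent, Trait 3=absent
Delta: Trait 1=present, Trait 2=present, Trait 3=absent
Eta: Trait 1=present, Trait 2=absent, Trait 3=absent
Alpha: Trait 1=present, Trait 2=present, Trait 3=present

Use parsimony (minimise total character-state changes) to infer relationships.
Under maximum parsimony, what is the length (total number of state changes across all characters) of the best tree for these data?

The outgroup has state 'absent' for every character, so 'present' is the derived state throughout.
All ingroup taxa share the derived state 'present' for Trait 1; it defines the ingroup but does not resolve relationships within it.
Trait 2: derived state 'present' in Alpha and Delta only — synapomorphy for {Alpha, Delta}.
Trait 3: derived state 'present' in Alpha only — an autapomorphy, so it tells us nothing about relationships among taxa.
Most parsimonious ingroup topology: ((Delta,Alpha),Eta).
Changes per character on this tree: Trait 1: 1; Trait 2: 1; Trait 3: 1.
Total = 3.

3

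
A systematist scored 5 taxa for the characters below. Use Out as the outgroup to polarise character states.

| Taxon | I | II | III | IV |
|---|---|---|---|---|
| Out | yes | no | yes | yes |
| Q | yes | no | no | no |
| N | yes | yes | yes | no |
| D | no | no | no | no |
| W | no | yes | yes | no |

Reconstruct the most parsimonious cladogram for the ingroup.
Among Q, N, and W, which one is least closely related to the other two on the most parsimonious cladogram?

Q

Character polarity is set by the outgroup: the derived state is whichever differs from the outgroup's state, so for I, III, IV the derived state is 'no', and for the remaining characters it is 'yes'.
I groups D and W, which is incompatible with the clades supported by the remaining characters; treating it as convergent (homoplasy) costs fewer steps than any alternative tree.
Only N and W show the derived state 'yes' for II, supporting them as a clade.
III: derived state 'no' in D and Q only — synapomorphy for {D, Q}.
IV (derived state 'no') is shared by all ingroup taxa — unites the whole ingroup.
Most parsimonious ingroup topology: ((Q,D),(N,W)).
W and N share a more recent common ancestor with each other than either does with Q, so Q is the least closely related of the three.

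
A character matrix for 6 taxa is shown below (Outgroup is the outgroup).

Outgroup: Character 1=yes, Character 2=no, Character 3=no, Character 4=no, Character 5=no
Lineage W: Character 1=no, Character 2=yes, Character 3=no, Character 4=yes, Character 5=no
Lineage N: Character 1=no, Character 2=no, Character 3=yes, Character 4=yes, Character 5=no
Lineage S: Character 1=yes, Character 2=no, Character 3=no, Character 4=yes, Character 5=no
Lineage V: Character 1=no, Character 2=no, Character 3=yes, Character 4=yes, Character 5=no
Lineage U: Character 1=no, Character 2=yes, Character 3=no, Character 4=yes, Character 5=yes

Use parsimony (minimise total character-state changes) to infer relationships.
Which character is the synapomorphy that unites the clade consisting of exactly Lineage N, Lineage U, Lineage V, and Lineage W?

Character polarity is set by the outgroup: the derived state is whichever differs from the outgroup's state, so for Character 1 the derived state is 'no', and for the remaining characters it is 'yes'.
Only Lineage N, Lineage U, Lineage V, and Lineage W show the derived state 'no' for Character 1, supporting them as a clade.
Character 2: derived state 'yes' in Lineage U and Lineage W only — synapomorphy for {Lineage U, Lineage W}.
Character 3 (derived state 'yes') is shared by Lineage N and Lineage V — a synapomorphy uniting that clade.
Character 4 (derived state 'yes') is shared by all ingroup taxa — unites the whole ingroup.
Character 5: derived state 'yes' in Lineage U only — an autapomorphy, so it tells us nothing about relationships among taxa.
Most parsimonious ingroup topology: (((Lineage W,Lineage U),(Lineage N,Lineage V)),Lineage S).
The clade {Lineage N, Lineage U, Lineage V, Lineage W} is supported by Character 1: its derived state 'no' occurs in exactly those taxa and in no other taxon (including the outgroup).

Character 1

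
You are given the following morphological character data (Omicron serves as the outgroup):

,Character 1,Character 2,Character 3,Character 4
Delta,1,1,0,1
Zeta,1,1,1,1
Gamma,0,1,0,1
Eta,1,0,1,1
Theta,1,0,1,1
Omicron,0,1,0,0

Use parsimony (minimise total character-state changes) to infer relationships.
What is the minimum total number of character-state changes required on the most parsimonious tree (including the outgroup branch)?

4

Character polarity is set by the outgroup: the derived state is whichever differs from the outgroup's state, so for Character 2 the derived state is '0', and for the remaining characters it is '1'.
Character 1 (derived state '1') is shared by Delta, Eta, Theta, and Zeta — a synapomorphy uniting that clade.
Character 2: derived state '0' in Eta and Theta only — synapomorphy for {Eta, Theta}.
Only Eta, Theta, and Zeta show the derived state '1' for Character 3, supporting them as a clade.
Character 4 (derived state '1') is shared by all ingroup taxa — unites the whole ingroup.
Most parsimonious ingroup topology: ((((Eta,Theta),Zeta),Delta),Gamma).
Changes per character on this tree: Character 1: 1; Character 2: 1; Character 3: 1; Character 4: 1.
Total = 4.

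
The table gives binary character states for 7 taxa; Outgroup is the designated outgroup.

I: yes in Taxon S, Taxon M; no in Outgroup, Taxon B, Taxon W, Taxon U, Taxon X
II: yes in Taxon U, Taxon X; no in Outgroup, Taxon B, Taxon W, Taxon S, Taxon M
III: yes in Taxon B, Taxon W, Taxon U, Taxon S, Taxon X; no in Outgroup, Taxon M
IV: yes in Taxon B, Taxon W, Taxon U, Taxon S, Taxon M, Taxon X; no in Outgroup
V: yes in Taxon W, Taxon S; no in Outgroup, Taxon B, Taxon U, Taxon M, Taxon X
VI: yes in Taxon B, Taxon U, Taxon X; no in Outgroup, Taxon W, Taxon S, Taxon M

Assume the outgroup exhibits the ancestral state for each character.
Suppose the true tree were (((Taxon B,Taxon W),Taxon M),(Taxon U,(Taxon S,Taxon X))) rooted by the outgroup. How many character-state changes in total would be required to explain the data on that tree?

12

Map each character onto (((Taxon B,Taxon W),Taxon M),(Taxon U,(Taxon S,Taxon X))) (rooted by Outgroup) and count the minimum state changes it requires (Fitch parsimony):
I: 2; II: 2; III: 2; IV: 1; V: 2; VI: 3.
Total tree length = 12.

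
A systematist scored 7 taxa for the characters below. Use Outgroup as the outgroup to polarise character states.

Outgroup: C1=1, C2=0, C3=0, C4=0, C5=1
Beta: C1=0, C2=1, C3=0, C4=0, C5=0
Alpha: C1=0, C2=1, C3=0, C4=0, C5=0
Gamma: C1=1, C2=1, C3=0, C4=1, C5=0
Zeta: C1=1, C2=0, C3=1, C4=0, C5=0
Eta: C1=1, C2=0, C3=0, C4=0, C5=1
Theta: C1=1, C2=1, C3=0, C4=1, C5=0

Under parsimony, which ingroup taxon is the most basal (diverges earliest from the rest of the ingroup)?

Character polarity is set by the outgroup: the derived state is whichever differs from the outgroup's state, so for C1, C5 the derived state is '0', and for the remaining characters it is '1'.
C1 (derived state '0') is shared by Alpha and Beta — a synapomorphy uniting that clade.
C2: derived state '1' in Alpha, Beta, Gamma, and Theta only — synapomorphy for {Alpha, Beta, Gamma, Theta}.
C3 (derived state '1') is unique to Zeta (autapomorphy; uninformative for grouping).
C4: derived state '1' in Gamma and Theta only — synapomorphy for {Gamma, Theta}.
C5: derived state '0' in Alpha, Beta, Gamma, Theta, and Zeta only — synapomorphy for {Alpha, Beta, Gamma, Theta, Zeta}.
Most parsimonious ingroup topology: ((((Beta,Alpha),(Gamma,Theta)),Zeta),Eta).
Eta is sister to the clade containing all other ingroup taxa, so it is the earliest-diverging (most basal) ingroup lineage.

Eta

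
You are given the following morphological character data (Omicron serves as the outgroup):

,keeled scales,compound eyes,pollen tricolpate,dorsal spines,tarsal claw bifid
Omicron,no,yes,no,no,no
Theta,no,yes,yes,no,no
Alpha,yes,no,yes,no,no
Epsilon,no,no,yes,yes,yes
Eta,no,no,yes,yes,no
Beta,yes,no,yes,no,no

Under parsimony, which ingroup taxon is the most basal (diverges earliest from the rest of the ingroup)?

Character polarity is set by the outgroup: the derived state is whichever differs from the outgroup's state, so for compound eyes the derived state is 'no', and for the remaining characters it is 'yes'.
Only Alpha and Beta show the derived state 'yes' for keeled scales, supporting them as a clade.
Only Alpha, Beta, Epsilon, and Eta show the derived state 'no' for compound eyes, supporting them as a clade.
pollen tricolpate (derived state 'yes') is shared by all ingroup taxa — unites the whole ingroup.
dorsal spines (derived state 'yes') is shared by Epsilon and Eta — a synapomorphy uniting that clade.
tarsal claw bifid (derived state 'yes') is unique to Epsilon (autapomorphy; uninformative for grouping).
Most parsimonious ingroup topology: (Theta,((Alpha,Beta),(Epsilon,Eta))).
Theta is sister to the clade containing all other ingroup taxa, so it is the earliest-diverging (most basal) ingroup lineage.

Theta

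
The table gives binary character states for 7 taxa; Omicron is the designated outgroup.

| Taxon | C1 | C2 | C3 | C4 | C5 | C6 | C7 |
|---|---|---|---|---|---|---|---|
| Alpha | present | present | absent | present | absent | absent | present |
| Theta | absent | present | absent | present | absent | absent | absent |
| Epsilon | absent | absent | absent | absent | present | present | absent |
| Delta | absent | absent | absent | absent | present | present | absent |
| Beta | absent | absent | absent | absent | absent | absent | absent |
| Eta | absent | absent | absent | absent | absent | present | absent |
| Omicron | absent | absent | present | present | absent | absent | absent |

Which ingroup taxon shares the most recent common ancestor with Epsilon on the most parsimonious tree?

Character polarity is set by the outgroup: the derived state is whichever differs from the outgroup's state, so for C3, C4 the derived state is 'absent', and for the remaining characters it is 'present'.
C1: derived state 'present' in Alpha only — an autapomorphy, so it tells us nothing about relationships among taxa.
C2 (derived state 'present') is shared by Alpha and Theta — a synapomorphy uniting that clade.
C3 (derived state 'absent') is shared by all ingroup taxa — unites the whole ingroup.
C4: derived state 'absent' in Beta, Delta, Epsilon, and Eta only — synapomorphy for {Beta, Delta, Epsilon, Eta}.
C5: derived state 'present' in Delta and Epsilon only — synapomorphy for {Delta, Epsilon}.
Only Delta, Epsilon, and Eta show the derived state 'present' for C6, supporting them as a clade.
C7 (derived state 'present') is unique to Alpha (autapomorphy; uninformative for grouping).
Most parsimonious ingroup topology: ((((Delta,Epsilon),Eta),Beta),(Alpha,Theta)).
Epsilon and Delta form a cherry on this tree, so they are sister taxa.

Delta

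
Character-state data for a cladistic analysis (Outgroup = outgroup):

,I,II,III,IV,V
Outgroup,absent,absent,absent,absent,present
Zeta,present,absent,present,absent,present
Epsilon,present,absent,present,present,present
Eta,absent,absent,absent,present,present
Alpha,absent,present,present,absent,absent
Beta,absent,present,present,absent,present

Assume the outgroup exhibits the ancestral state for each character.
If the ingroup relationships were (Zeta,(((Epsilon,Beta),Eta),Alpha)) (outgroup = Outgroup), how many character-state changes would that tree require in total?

Map each character onto (Zeta,(((Epsilon,Beta),Eta),Alpha)) (rooted by Outgroup) and count the minimum state changes it requires (Fitch parsimony):
I: 2; II: 2; III: 2; IV: 2; V: 1.
Total tree length = 9.

9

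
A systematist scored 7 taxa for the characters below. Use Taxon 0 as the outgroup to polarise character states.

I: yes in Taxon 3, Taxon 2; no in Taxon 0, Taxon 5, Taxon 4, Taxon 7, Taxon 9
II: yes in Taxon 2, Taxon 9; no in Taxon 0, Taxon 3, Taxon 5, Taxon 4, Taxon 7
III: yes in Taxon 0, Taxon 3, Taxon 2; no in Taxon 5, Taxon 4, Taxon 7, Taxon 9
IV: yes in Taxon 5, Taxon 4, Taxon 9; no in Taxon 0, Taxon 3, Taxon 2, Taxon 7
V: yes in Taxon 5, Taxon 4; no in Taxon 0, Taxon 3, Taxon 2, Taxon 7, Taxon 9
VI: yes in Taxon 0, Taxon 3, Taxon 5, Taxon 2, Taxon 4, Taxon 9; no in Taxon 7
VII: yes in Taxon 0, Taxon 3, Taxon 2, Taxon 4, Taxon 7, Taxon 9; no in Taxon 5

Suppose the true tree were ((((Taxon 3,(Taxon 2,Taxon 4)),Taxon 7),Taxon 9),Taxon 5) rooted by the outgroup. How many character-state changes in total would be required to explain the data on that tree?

Map each character onto ((((Taxon 3,(Taxon 2,Taxon 4)),Taxon 7),Taxon 9),Taxon 5) (rooted by Taxon 0) and count the minimum state changes it requires (Fitch parsimony):
I: 2; II: 2; III: 3; IV: 3; V: 2; VI: 1; VII: 1.
Total tree length = 14.

14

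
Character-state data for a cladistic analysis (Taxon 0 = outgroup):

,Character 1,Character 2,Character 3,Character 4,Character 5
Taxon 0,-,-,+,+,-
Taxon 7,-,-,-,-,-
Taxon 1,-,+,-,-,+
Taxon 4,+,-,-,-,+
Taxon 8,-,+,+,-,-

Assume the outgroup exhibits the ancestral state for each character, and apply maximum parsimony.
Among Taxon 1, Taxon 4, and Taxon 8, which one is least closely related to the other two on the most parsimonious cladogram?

Taxon 8

Character polarity is set by the outgroup: the derived state is whichever differs from the outgroup's state, so for Character 3, Character 4 the derived state is '-', and for the remaining characters it is '+'.
Character 1 (derived state '+') is unique to Taxon 4 (autapomorphy; uninformative for grouping).
Character 2 (state '+') occurs in Taxon 1 and Taxon 8 but conflicts with the nesting implied by the other characters — most parsimoniously interpreted as homoplasy.
Character 3 (derived state '-') is shared by Taxon 1, Taxon 4, and Taxon 7 — a synapomorphy uniting that clade.
All ingroup taxa share the derived state '-' for Character 4; it defines the ingroup but does not resolve relationships within it.
Character 5 (derived state '+') is shared by Taxon 1 and Taxon 4 — a synapomorphy uniting that clade.
Most parsimonious ingroup topology: ((Taxon 7,(Taxon 1,Taxon 4)),Taxon 8).
Taxon 4 and Taxon 1 share a more recent common ancestor with each other than either does with Taxon 8, so Taxon 8 is the least closely related of the three.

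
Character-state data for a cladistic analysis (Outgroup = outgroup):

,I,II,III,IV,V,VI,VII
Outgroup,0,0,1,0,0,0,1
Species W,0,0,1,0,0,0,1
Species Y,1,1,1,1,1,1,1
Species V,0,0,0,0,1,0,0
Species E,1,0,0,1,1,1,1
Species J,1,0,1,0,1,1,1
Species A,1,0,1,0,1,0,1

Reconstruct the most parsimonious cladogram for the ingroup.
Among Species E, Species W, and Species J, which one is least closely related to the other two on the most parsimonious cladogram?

Species W

Character polarity is set by the outgroup: the derived state is whichever differs from the outgroup's state, so for III, VII the derived state is '0', and for the remaining characters it is '1'.
Only Species A, Species E, Species J, and Species Y show the derived state '1' for I, supporting them as a clade.
II (derived state '1') is unique to Species Y (autapomorphy; uninformative for grouping).
III groups Species E and Species V, which is incompatible with the clades supported by the remaining characters; treating it as convergent (homoplasy) costs fewer steps than any alternative tree.
Only Species E and Species Y show the derived state '1' for IV, supporting them as a clade.
V (derived state '1') is shared by Species A, Species E, Species J, Species V, and Species Y — a synapomorphy uniting that clade.
Only Species E, Species J, and Species Y show the derived state '1' for VI, supporting them as a clade.
VII: derived state '0' in Species V only — an autapomorphy, so it tells us nothing about relationships among taxa.
Most parsimonious ingroup topology: (Species W,((((Species Y,Species E),Species J),Species A),Species V)).
Species E and Species J share a more recent common ancestor with each other than either does with Species W, so Species W is the least closely related of the three.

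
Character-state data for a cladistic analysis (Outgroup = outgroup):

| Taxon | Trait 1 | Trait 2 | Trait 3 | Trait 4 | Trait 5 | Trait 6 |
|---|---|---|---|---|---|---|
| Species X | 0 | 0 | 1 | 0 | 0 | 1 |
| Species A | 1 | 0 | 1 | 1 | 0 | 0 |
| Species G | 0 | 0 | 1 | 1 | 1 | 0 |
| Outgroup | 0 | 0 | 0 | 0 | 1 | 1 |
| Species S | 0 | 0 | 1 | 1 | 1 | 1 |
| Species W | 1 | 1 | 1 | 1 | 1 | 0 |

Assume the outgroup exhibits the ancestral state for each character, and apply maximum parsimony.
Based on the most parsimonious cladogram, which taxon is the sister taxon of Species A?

Character polarity is set by the outgroup: the derived state is whichever differs from the outgroup's state, so for Trait 5, Trait 6 the derived state is '0', and for the remaining characters it is '1'.
Trait 1 (derived state '1') is shared by Species A and Species W — a synapomorphy uniting that clade.
Trait 2: derived state '1' in Species W only — an autapomorphy, so it tells us nothing about relationships among taxa.
Trait 3 (derived state '1') is shared by all ingroup taxa — unites the whole ingroup.
Trait 4: derived state '1' in Species A, Species G, Species S, and Species W only — synapomorphy for {Species A, Species G, Species S, Species W}.
Trait 5 (state '0') occurs in Species A and Species X but conflicts with the nesting implied by the other characters — most parsimoniously interpreted as homoplasy.
Trait 6 (derived state '0') is shared by Species A, Species G, and Species W — a synapomorphy uniting that clade.
Most parsimonious ingroup topology: ((((Species W,Species A),Species G),Species S),Species X).
Species A and Species W form a cherry on this tree, so they are sister taxa.

Species W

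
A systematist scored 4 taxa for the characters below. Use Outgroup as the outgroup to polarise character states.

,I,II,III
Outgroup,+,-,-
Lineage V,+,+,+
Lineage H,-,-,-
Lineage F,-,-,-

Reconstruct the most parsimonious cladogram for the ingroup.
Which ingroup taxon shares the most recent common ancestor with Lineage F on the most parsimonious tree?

Lineage H

Character polarity is set by the outgroup: the derived state is whichever differs from the outgroup's state, so for I the derived state is '-', and for the remaining characters it is '+'.
Only Lineage F and Lineage H show the derived state '-' for I, supporting them as a clade.
II: derived state '+' in Lineage V only — an autapomorphy, so it tells us nothing about relationships among taxa.
III: derived state '+' in Lineage V only — an autapomorphy, so it tells us nothing about relationships among taxa.
Most parsimonious ingroup topology: ((Lineage H,Lineage F),Lineage V).
Lineage F and Lineage H form a cherry on this tree, so they are sister taxa.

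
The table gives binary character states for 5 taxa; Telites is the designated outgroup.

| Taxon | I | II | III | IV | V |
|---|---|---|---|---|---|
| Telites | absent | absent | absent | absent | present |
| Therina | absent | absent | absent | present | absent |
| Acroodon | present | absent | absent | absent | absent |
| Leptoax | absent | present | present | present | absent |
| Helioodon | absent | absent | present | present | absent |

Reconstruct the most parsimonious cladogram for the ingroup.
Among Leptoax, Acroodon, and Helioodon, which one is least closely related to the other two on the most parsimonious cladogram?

Acroodon

Character polarity is set by the outgroup: the derived state is whichever differs from the outgroup's state, so for V the derived state is 'absent', and for the remaining characters it is 'present'.
I (derived state 'present') is unique to Acroodon (autapomorphy; uninformative for grouping).
II: derived state 'present' in Leptoax only — an autapomorphy, so it tells us nothing about relationships among taxa.
III: derived state 'present' in Helioodon and Leptoax only — synapomorphy for {Helioodon, Leptoax}.
Only Helioodon, Leptoax, and Therina show the derived state 'present' for IV, supporting them as a clade.
V (derived state 'absent') is shared by all ingroup taxa — unites the whole ingroup.
Most parsimonious ingroup topology: ((Therina,(Leptoax,Helioodon)),Acroodon).
Leptoax and Helioodon share a more recent common ancestor with each other than either does with Acroodon, so Acroodon is the least closely related of the three.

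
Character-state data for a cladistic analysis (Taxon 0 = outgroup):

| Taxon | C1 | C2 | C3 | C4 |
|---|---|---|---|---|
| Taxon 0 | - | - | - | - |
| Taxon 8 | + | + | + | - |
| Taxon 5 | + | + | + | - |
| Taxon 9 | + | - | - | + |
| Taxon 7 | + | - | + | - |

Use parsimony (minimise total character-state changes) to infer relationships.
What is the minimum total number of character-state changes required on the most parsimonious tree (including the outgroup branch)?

The outgroup has state '-' for every character, so '+' is the derived state throughout.
C1 (derived state '+') is shared by all ingroup taxa — unites the whole ingroup.
C2: derived state '+' in Taxon 5 and Taxon 8 only — synapomorphy for {Taxon 5, Taxon 8}.
C3: derived state '+' in Taxon 5, Taxon 7, and Taxon 8 only — synapomorphy for {Taxon 5, Taxon 7, Taxon 8}.
C4: derived state '+' in Taxon 9 only — an autapomorphy, so it tells us nothing about relationships among taxa.
Most parsimonious ingroup topology: (((Taxon 8,Taxon 5),Taxon 7),Taxon 9).
Changes per character on this tree: C1: 1; C2: 1; C3: 1; C4: 1.
Total = 4.

4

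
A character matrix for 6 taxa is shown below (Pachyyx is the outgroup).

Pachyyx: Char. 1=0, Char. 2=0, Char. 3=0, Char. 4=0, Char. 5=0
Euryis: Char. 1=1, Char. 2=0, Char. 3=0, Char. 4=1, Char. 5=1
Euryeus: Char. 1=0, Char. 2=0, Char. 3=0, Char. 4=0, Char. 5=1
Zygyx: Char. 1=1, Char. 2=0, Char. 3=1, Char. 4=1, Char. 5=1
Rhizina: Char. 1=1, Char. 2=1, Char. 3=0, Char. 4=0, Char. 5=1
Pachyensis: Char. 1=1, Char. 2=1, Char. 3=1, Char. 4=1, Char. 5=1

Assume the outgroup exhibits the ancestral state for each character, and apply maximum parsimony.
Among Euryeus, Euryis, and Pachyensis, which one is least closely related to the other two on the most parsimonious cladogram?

The outgroup has state '0' for every character, so '1' is the derived state throughout.
Only Euryis, Pachyensis, Rhizina, and Zygyx show the derived state '1' for Char. 1, supporting them as a clade.
Char. 2 (state '1') occurs in Pachyensis and Rhizina but conflicts with the nesting implied by the other characters — most parsimoniously interpreted as homoplasy.
Char. 3 (derived state '1') is shared by Pachyensis and Zygyx — a synapomorphy uniting that clade.
Char. 4: derived state '1' in Euryis, Pachyensis, and Zygyx only — synapomorphy for {Euryis, Pachyensis, Zygyx}.
All ingroup taxa share the derived state '1' for Char. 5; it defines the ingroup but does not resolve relationships within it.
Most parsimonious ingroup topology: (((Euryis,(Zygyx,Pachyensis)),Rhizina),Euryeus).
Euryis and Pachyensis share a more recent common ancestor with each other than either does with Euryeus, so Euryeus is the least closely related of the three.

Euryeus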